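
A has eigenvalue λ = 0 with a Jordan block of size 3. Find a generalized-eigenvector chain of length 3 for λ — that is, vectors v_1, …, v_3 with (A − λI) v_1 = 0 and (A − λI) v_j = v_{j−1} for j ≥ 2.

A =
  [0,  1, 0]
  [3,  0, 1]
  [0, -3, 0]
A Jordan chain for λ = 0 of length 3:
v_1 = (3, 0, -9)ᵀ
v_2 = (0, 3, 0)ᵀ
v_3 = (1, 0, 0)ᵀ

Let N = A − (0)·I. We want v_3 with N^3 v_3 = 0 but N^2 v_3 ≠ 0; then v_{j-1} := N · v_j for j = 3, …, 2.

Pick v_3 = (1, 0, 0)ᵀ.
Then v_2 = N · v_3 = (0, 3, 0)ᵀ.
Then v_1 = N · v_2 = (3, 0, -9)ᵀ.

Sanity check: (A − (0)·I) v_1 = (0, 0, 0)ᵀ = 0. ✓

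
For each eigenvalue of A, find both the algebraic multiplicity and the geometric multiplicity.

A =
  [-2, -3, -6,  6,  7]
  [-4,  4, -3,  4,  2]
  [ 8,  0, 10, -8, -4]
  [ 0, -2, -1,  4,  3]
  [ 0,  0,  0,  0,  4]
λ = 4: alg = 5, geom = 2

Step 1 — factor the characteristic polynomial to read off the algebraic multiplicities:
  χ_A(x) = (x - 4)^5

Step 2 — compute geometric multiplicities via the rank-nullity identity g(λ) = n − rank(A − λI):
  rank(A − (4)·I) = 3, so dim ker(A − (4)·I) = n − 3 = 2

Summary:
  λ = 4: algebraic multiplicity = 5, geometric multiplicity = 2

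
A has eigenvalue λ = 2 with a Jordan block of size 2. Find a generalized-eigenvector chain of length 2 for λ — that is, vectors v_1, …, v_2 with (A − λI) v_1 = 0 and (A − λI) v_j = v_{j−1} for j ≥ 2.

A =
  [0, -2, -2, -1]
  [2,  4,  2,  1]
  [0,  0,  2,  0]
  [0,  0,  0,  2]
A Jordan chain for λ = 2 of length 2:
v_1 = (-2, 2, 0, 0)ᵀ
v_2 = (1, 0, 0, 0)ᵀ

Let N = A − (2)·I. We want v_2 with N^2 v_2 = 0 but N^1 v_2 ≠ 0; then v_{j-1} := N · v_j for j = 2, …, 2.

Pick v_2 = (1, 0, 0, 0)ᵀ.
Then v_1 = N · v_2 = (-2, 2, 0, 0)ᵀ.

Sanity check: (A − (2)·I) v_1 = (0, 0, 0, 0)ᵀ = 0. ✓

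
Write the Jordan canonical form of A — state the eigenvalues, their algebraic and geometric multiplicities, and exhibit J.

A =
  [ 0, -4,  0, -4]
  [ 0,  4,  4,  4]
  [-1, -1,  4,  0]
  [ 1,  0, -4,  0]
J_2(2) ⊕ J_2(2)

The characteristic polynomial is
  det(x·I − A) = x^4 - 8*x^3 + 24*x^2 - 32*x + 16 = (x - 2)^4

Eigenvalues and multiplicities (the geometric multiplicity of λ is n − rank(A − λI), which equals the number of Jordan blocks for λ):
  λ = 2: algebraic multiplicity = 4, geometric multiplicity = 2

Determining the block sizes for each eigenvalue:
  λ = 2: with am = 4 and gm = 2, the partition is not yet determined (e.g. several partitions of 4 into 2 parts exist). Let N = A − (2)·I. Computing rank(N^1) = 2, rank(N^2) = 0; the number of blocks of size ≥ j is rank(N^{j−1}) − rank(N^j), giving [2, 2]. So we have 2 block(s) of size 2 → block sizes [2, 2]

Assembling the blocks gives a Jordan form
J =
  [2, 1, 0, 0]
  [0, 2, 0, 0]
  [0, 0, 2, 1]
  [0, 0, 0, 2]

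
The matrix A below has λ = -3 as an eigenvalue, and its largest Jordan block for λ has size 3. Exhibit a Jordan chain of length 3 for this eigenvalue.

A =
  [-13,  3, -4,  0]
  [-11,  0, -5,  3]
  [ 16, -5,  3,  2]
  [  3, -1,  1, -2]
A Jordan chain for λ = -3 of length 3:
v_1 = (3, 6, -3, 0)ᵀ
v_2 = (-10, -11, 16, 3)ᵀ
v_3 = (1, 0, 0, 0)ᵀ

Let N = A − (-3)·I. We want v_3 with N^3 v_3 = 0 but N^2 v_3 ≠ 0; then v_{j-1} := N · v_j for j = 3, …, 2.

Pick v_3 = (1, 0, 0, 0)ᵀ.
Then v_2 = N · v_3 = (-10, -11, 16, 3)ᵀ.
Then v_1 = N · v_2 = (3, 6, -3, 0)ᵀ.

Sanity check: (A − (-3)·I) v_1 = (0, 0, 0, 0)ᵀ = 0. ✓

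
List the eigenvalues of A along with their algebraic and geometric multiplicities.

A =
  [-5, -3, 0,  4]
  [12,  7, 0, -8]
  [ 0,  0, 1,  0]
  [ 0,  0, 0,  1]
λ = 1: alg = 4, geom = 3

Step 1 — factor the characteristic polynomial to read off the algebraic multiplicities:
  χ_A(x) = (x - 1)^4

Step 2 — compute geometric multiplicities via the rank-nullity identity g(λ) = n − rank(A − λI):
  rank(A − (1)·I) = 1, so dim ker(A − (1)·I) = n − 1 = 3

Summary:
  λ = 1: algebraic multiplicity = 4, geometric multiplicity = 3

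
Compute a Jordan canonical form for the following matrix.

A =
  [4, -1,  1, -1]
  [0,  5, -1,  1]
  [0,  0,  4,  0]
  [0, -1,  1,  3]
J_2(4) ⊕ J_1(4) ⊕ J_1(4)

The characteristic polynomial is
  det(x·I − A) = x^4 - 16*x^3 + 96*x^2 - 256*x + 256 = (x - 4)^4

Eigenvalues and multiplicities (the geometric multiplicity of λ is n − rank(A − λI), which equals the number of Jordan blocks for λ):
  λ = 4: algebraic multiplicity = 4, geometric multiplicity = 3

Determining the block sizes for each eigenvalue:
  λ = 4: 3 blocks summing to 4 forces exactly one block of size 2 and the rest size 1 → block sizes [2, 1, 1]

Assembling the blocks gives a Jordan form
J =
  [4, 1, 0, 0]
  [0, 4, 0, 0]
  [0, 0, 4, 0]
  [0, 0, 0, 4]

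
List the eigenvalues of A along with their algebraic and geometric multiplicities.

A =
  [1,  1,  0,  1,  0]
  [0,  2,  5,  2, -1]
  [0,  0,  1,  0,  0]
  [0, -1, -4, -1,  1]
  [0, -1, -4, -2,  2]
λ = 1: alg = 5, geom = 2

Step 1 — factor the characteristic polynomial to read off the algebraic multiplicities:
  χ_A(x) = (x - 1)^5

Step 2 — compute geometric multiplicities via the rank-nullity identity g(λ) = n − rank(A − λI):
  rank(A − (1)·I) = 3, so dim ker(A − (1)·I) = n − 3 = 2

Summary:
  λ = 1: algebraic multiplicity = 5, geometric multiplicity = 2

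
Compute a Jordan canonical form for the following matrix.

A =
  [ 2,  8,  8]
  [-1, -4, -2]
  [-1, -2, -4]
J_2(-2) ⊕ J_1(-2)

The characteristic polynomial is
  det(x·I − A) = x^3 + 6*x^2 + 12*x + 8 = (x + 2)^3

Eigenvalues and multiplicities (the geometric multiplicity of λ is n − rank(A − λI), which equals the number of Jordan blocks for λ):
  λ = -2: algebraic multiplicity = 3, geometric multiplicity = 2

Determining the block sizes for each eigenvalue:
  λ = -2: 2 blocks summing to 3 forces exactly one block of size 2 and the rest size 1 → block sizes [2, 1]

Assembling the blocks gives a Jordan form
J =
  [-2,  1,  0]
  [ 0, -2,  0]
  [ 0,  0, -2]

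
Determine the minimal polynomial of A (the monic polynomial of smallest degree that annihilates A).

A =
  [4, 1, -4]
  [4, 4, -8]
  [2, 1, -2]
x^2 - 4*x + 4

The characteristic polynomial is χ_A(x) = (x - 2)^3, so the eigenvalues are known. The minimal polynomial is
  m_A(x) = Π_λ (x − λ)^{k_λ}
where k_λ is the size of the *largest* Jordan block for λ (equivalently, the smallest k with (A − λI)^k v = 0 for every generalised eigenvector v of λ).

  λ = 2: largest Jordan block has size 2, contributing (x − 2)^2

So m_A(x) = (x - 2)^2 = x^2 - 4*x + 4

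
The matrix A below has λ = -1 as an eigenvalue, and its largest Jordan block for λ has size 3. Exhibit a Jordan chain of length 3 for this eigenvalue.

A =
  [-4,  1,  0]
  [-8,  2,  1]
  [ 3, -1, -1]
A Jordan chain for λ = -1 of length 3:
v_1 = (1, 3, -1)ᵀ
v_2 = (-3, -8, 3)ᵀ
v_3 = (1, 0, 0)ᵀ

Let N = A − (-1)·I. We want v_3 with N^3 v_3 = 0 but N^2 v_3 ≠ 0; then v_{j-1} := N · v_j for j = 3, …, 2.

Pick v_3 = (1, 0, 0)ᵀ.
Then v_2 = N · v_3 = (-3, -8, 3)ᵀ.
Then v_1 = N · v_2 = (1, 3, -1)ᵀ.

Sanity check: (A − (-1)·I) v_1 = (0, 0, 0)ᵀ = 0. ✓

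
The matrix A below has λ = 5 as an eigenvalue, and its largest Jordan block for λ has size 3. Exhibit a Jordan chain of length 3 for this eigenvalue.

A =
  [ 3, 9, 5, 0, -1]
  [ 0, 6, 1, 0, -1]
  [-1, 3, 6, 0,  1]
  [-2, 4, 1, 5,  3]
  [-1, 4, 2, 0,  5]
A Jordan chain for λ = 5 of length 3:
v_1 = (2, 0, 1, 1, 1)ᵀ
v_2 = (9, 1, 3, 4, 4)ᵀ
v_3 = (0, 1, 0, 0, 0)ᵀ

Let N = A − (5)·I. We want v_3 with N^3 v_3 = 0 but N^2 v_3 ≠ 0; then v_{j-1} := N · v_j for j = 3, …, 2.

Pick v_3 = (0, 1, 0, 0, 0)ᵀ.
Then v_2 = N · v_3 = (9, 1, 3, 4, 4)ᵀ.
Then v_1 = N · v_2 = (2, 0, 1, 1, 1)ᵀ.

Sanity check: (A − (5)·I) v_1 = (0, 0, 0, 0, 0)ᵀ = 0. ✓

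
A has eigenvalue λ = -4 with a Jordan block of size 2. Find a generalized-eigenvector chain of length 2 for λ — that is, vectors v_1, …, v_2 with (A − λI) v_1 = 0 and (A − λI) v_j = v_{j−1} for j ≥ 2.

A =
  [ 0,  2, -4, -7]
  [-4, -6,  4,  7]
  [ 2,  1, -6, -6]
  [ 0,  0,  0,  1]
A Jordan chain for λ = -4 of length 2:
v_1 = (4, -4, 2, 0)ᵀ
v_2 = (1, 0, 0, 0)ᵀ

Let N = A − (-4)·I. We want v_2 with N^2 v_2 = 0 but N^1 v_2 ≠ 0; then v_{j-1} := N · v_j for j = 2, …, 2.

Pick v_2 = (1, 0, 0, 0)ᵀ.
Then v_1 = N · v_2 = (4, -4, 2, 0)ᵀ.

Sanity check: (A − (-4)·I) v_1 = (0, 0, 0, 0)ᵀ = 0. ✓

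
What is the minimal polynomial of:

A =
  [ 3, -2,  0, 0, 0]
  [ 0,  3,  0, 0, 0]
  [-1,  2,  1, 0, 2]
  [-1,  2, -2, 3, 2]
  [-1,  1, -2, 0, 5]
x^2 - 6*x + 9

The characteristic polynomial is χ_A(x) = (x - 3)^5, so the eigenvalues are known. The minimal polynomial is
  m_A(x) = Π_λ (x − λ)^{k_λ}
where k_λ is the size of the *largest* Jordan block for λ (equivalently, the smallest k with (A − λI)^k v = 0 for every generalised eigenvector v of λ).

  λ = 3: largest Jordan block has size 2, contributing (x − 3)^2

So m_A(x) = (x - 3)^2 = x^2 - 6*x + 9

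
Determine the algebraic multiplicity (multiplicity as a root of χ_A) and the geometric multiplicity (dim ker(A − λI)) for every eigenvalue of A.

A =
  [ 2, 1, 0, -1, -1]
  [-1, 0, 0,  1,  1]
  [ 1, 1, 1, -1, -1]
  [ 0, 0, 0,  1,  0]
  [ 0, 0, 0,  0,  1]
λ = 1: alg = 5, geom = 4

Step 1 — factor the characteristic polynomial to read off the algebraic multiplicities:
  χ_A(x) = (x - 1)^5

Step 2 — compute geometric multiplicities via the rank-nullity identity g(λ) = n − rank(A − λI):
  rank(A − (1)·I) = 1, so dim ker(A − (1)·I) = n − 1 = 4

Summary:
  λ = 1: algebraic multiplicity = 5, geometric multiplicity = 4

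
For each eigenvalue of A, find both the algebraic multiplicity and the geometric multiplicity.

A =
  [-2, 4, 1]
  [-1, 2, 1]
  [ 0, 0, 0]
λ = 0: alg = 3, geom = 1

Step 1 — factor the characteristic polynomial to read off the algebraic multiplicities:
  χ_A(x) = x^3

Step 2 — compute geometric multiplicities via the rank-nullity identity g(λ) = n − rank(A − λI):
  rank(A − (0)·I) = 2, so dim ker(A − (0)·I) = n − 2 = 1

Summary:
  λ = 0: algebraic multiplicity = 3, geometric multiplicity = 1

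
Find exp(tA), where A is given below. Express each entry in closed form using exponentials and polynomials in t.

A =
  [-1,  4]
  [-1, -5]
e^{tA} =
  [2*t*exp(-3*t) + exp(-3*t), 4*t*exp(-3*t)]
  [-t*exp(-3*t), -2*t*exp(-3*t) + exp(-3*t)]

Strategy: write A = P · J · P⁻¹ where J is a Jordan canonical form, so e^{tA} = P · e^{tJ} · P⁻¹, and e^{tJ} can be computed block-by-block.

A has Jordan form
J =
  [-3,  1]
  [ 0, -3]
(up to reordering of blocks).

Per-block formulas:
  For a 2×2 Jordan block J_2(-3): exp(t · J_2(-3)) = e^(-3t)·(I + t·N), where N is the 2×2 nilpotent shift.

After assembling e^{tJ} and conjugating by P, we get:

e^{tA} =
  [2*t*exp(-3*t) + exp(-3*t), 4*t*exp(-3*t)]
  [-t*exp(-3*t), -2*t*exp(-3*t) + exp(-3*t)]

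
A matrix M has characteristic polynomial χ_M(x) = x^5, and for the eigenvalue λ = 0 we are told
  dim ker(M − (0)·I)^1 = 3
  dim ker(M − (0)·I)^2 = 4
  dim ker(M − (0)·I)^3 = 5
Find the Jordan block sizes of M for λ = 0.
Block sizes for λ = 0: [3, 1, 1]

From the dimensions of kernels of powers, the number of Jordan blocks of size at least j is d_j − d_{j−1} where d_j = dim ker(N^j) (with d_0 = 0). Computing the differences gives [3, 1, 1].
The number of blocks of size exactly k is (#blocks of size ≥ k) − (#blocks of size ≥ k + 1), so the partition is: 2 block(s) of size 1, 1 block(s) of size 3.
In nonincreasing order the block sizes are [3, 1, 1].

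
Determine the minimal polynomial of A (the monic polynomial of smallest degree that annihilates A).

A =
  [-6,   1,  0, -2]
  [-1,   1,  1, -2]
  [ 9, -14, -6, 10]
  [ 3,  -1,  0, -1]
x^3 + 9*x^2 + 27*x + 27

The characteristic polynomial is χ_A(x) = (x + 3)^4, so the eigenvalues are known. The minimal polynomial is
  m_A(x) = Π_λ (x − λ)^{k_λ}
where k_λ is the size of the *largest* Jordan block for λ (equivalently, the smallest k with (A − λI)^k v = 0 for every generalised eigenvector v of λ).

  λ = -3: largest Jordan block has size 3, contributing (x + 3)^3

So m_A(x) = (x + 3)^3 = x^3 + 9*x^2 + 27*x + 27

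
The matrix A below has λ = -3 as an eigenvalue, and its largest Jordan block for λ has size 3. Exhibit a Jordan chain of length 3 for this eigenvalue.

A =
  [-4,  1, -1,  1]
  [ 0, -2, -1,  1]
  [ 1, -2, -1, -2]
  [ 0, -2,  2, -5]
A Jordan chain for λ = -3 of length 3:
v_1 = (0, -1, 1, 2)ᵀ
v_2 = (-1, 0, 1, 0)ᵀ
v_3 = (1, 0, 0, 0)ᵀ

Let N = A − (-3)·I. We want v_3 with N^3 v_3 = 0 but N^2 v_3 ≠ 0; then v_{j-1} := N · v_j for j = 3, …, 2.

Pick v_3 = (1, 0, 0, 0)ᵀ.
Then v_2 = N · v_3 = (-1, 0, 1, 0)ᵀ.
Then v_1 = N · v_2 = (0, -1, 1, 2)ᵀ.

Sanity check: (A − (-3)·I) v_1 = (0, 0, 0, 0)ᵀ = 0. ✓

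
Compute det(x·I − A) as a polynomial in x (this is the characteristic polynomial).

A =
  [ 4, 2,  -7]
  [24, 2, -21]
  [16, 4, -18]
x^3 + 12*x^2 + 48*x + 64

Expanding det(x·I − A) (e.g. by cofactor expansion or by noting that A is similar to its Jordan form J, which has the same characteristic polynomial as A) gives
  χ_A(x) = x^3 + 12*x^2 + 48*x + 64
which factors as (x + 4)^3. The eigenvalues (with algebraic multiplicities) are λ = -4 with multiplicity 3.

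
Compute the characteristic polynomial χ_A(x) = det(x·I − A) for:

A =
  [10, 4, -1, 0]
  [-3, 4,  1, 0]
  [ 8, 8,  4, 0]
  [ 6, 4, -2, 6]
x^4 - 24*x^3 + 216*x^2 - 864*x + 1296

Expanding det(x·I − A) (e.g. by cofactor expansion or by noting that A is similar to its Jordan form J, which has the same characteristic polynomial as A) gives
  χ_A(x) = x^4 - 24*x^3 + 216*x^2 - 864*x + 1296
which factors as (x - 6)^4. The eigenvalues (with algebraic multiplicities) are λ = 6 with multiplicity 4.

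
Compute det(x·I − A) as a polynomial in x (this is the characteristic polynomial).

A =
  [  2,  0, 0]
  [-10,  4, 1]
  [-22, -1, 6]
x^3 - 12*x^2 + 45*x - 50

Expanding det(x·I − A) (e.g. by cofactor expansion or by noting that A is similar to its Jordan form J, which has the same characteristic polynomial as A) gives
  χ_A(x) = x^3 - 12*x^2 + 45*x - 50
which factors as (x - 5)^2*(x - 2). The eigenvalues (with algebraic multiplicities) are λ = 2 with multiplicity 1, λ = 5 with multiplicity 2.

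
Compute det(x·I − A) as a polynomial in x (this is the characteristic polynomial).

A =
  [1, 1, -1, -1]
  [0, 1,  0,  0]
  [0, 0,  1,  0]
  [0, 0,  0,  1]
x^4 - 4*x^3 + 6*x^2 - 4*x + 1

Expanding det(x·I − A) (e.g. by cofactor expansion or by noting that A is similar to its Jordan form J, which has the same characteristic polynomial as A) gives
  χ_A(x) = x^4 - 4*x^3 + 6*x^2 - 4*x + 1
which factors as (x - 1)^4. The eigenvalues (with algebraic multiplicities) are λ = 1 with multiplicity 4.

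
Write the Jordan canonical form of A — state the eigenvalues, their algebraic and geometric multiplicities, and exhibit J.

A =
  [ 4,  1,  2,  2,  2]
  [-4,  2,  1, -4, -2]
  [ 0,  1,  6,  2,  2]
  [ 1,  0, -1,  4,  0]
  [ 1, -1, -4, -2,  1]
J_2(3) ⊕ J_1(3) ⊕ J_2(4)

The characteristic polynomial is
  det(x·I − A) = x^5 - 17*x^4 + 115*x^3 - 387*x^2 + 648*x - 432 = (x - 4)^2*(x - 3)^3

Eigenvalues and multiplicities (the geometric multiplicity of λ is n − rank(A − λI), which equals the number of Jordan blocks for λ):
  λ = 3: algebraic multiplicity = 3, geometric multiplicity = 2
  λ = 4: algebraic multiplicity = 2, geometric multiplicity = 1

Determining the block sizes for each eigenvalue:
  λ = 3: 2 blocks summing to 3 forces exactly one block of size 2 and the rest size 1 → block sizes [2, 1]
  λ = 4: one block (gm = 1), so the single block has size am = 2 → block sizes [2]

Assembling the blocks gives a Jordan form
J =
  [3, 1, 0, 0, 0]
  [0, 3, 0, 0, 0]
  [0, 0, 3, 0, 0]
  [0, 0, 0, 4, 1]
  [0, 0, 0, 0, 4]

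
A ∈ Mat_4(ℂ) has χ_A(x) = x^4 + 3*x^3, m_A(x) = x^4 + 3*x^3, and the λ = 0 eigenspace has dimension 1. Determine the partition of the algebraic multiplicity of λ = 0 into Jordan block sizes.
Block sizes for λ = 0: [3]

Step 1 — from the characteristic polynomial, algebraic multiplicity of λ = 0 is 3. From dim ker(A − (0)·I) = 1, there are exactly 1 Jordan blocks for λ = 0.
Step 2 — from the minimal polynomial, the factor (x − 0)^3 tells us the largest block for λ = 0 has size 3.
Step 3 — with total size 3, 1 blocks, and largest block 3, the block sizes (in nonincreasing order) are [3].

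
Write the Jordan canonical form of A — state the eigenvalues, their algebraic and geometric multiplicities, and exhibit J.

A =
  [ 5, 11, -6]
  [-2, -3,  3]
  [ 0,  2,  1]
J_3(1)

The characteristic polynomial is
  det(x·I − A) = x^3 - 3*x^2 + 3*x - 1 = (x - 1)^3

Eigenvalues and multiplicities (the geometric multiplicity of λ is n − rank(A − λI), which equals the number of Jordan blocks for λ):
  λ = 1: algebraic multiplicity = 3, geometric multiplicity = 1

Determining the block sizes for each eigenvalue:
  λ = 1: one block (gm = 1), so the single block has size am = 3 → block sizes [3]

Assembling the blocks gives a Jordan form
J =
  [1, 1, 0]
  [0, 1, 1]
  [0, 0, 1]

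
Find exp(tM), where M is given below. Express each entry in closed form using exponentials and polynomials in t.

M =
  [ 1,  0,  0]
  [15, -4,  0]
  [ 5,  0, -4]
e^{tM} =
  [exp(t), 0, 0]
  [3*exp(t) - 3*exp(-4*t), exp(-4*t), 0]
  [exp(t) - exp(-4*t), 0, exp(-4*t)]

Strategy: write M = P · J · P⁻¹ where J is a Jordan canonical form, so e^{tM} = P · e^{tJ} · P⁻¹, and e^{tJ} can be computed block-by-block.

M has Jordan form
J =
  [-4,  0, 0]
  [ 0, -4, 0]
  [ 0,  0, 1]
(up to reordering of blocks).

Per-block formulas:
  For a 1×1 block at λ = 1: exp(t · [1]) = [e^(1t)].
  For a 1×1 block at λ = -4: exp(t · [-4]) = [e^(-4t)].

After assembling e^{tJ} and conjugating by P, we get:

e^{tM} =
  [exp(t), 0, 0]
  [3*exp(t) - 3*exp(-4*t), exp(-4*t), 0]
  [exp(t) - exp(-4*t), 0, exp(-4*t)]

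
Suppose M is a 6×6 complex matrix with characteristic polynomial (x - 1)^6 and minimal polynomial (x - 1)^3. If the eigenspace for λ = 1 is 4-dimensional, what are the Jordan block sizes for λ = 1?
Block sizes for λ = 1: [3, 1, 1, 1]

Step 1 — from the characteristic polynomial, algebraic multiplicity of λ = 1 is 6. From dim ker(M − (1)·I) = 4, there are exactly 4 Jordan blocks for λ = 1.
Step 2 — from the minimal polynomial, the factor (x − 1)^3 tells us the largest block for λ = 1 has size 3.
Step 3 — with total size 6, 4 blocks, and largest block 3, the block sizes (in nonincreasing order) are [3, 1, 1, 1].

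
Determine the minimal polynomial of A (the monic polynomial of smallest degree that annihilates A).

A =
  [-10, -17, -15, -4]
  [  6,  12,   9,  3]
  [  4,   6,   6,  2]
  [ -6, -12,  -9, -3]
x^4 - 5*x^3 + 6*x^2

The characteristic polynomial is χ_A(x) = x^2*(x - 3)*(x - 2), so the eigenvalues are known. The minimal polynomial is
  m_A(x) = Π_λ (x − λ)^{k_λ}
where k_λ is the size of the *largest* Jordan block for λ (equivalently, the smallest k with (A − λI)^k v = 0 for every generalised eigenvector v of λ).

  λ = 0: largest Jordan block has size 2, contributing (x − 0)^2
  λ = 2: largest Jordan block has size 1, contributing (x − 2)
  λ = 3: largest Jordan block has size 1, contributing (x − 3)

So m_A(x) = x^2*(x - 3)*(x - 2) = x^4 - 5*x^3 + 6*x^2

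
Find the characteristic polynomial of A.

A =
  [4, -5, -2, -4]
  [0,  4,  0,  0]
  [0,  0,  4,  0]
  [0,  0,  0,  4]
x^4 - 16*x^3 + 96*x^2 - 256*x + 256

Expanding det(x·I − A) (e.g. by cofactor expansion or by noting that A is similar to its Jordan form J, which has the same characteristic polynomial as A) gives
  χ_A(x) = x^4 - 16*x^3 + 96*x^2 - 256*x + 256
which factors as (x - 4)^4. The eigenvalues (with algebraic multiplicities) are λ = 4 with multiplicity 4.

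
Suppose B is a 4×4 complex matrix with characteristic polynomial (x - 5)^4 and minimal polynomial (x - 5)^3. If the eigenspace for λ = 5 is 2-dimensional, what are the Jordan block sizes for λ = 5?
Block sizes for λ = 5: [3, 1]

Step 1 — from the characteristic polynomial, algebraic multiplicity of λ = 5 is 4. From dim ker(B − (5)·I) = 2, there are exactly 2 Jordan blocks for λ = 5.
Step 2 — from the minimal polynomial, the factor (x − 5)^3 tells us the largest block for λ = 5 has size 3.
Step 3 — with total size 4, 2 blocks, and largest block 3, the block sizes (in nonincreasing order) are [3, 1].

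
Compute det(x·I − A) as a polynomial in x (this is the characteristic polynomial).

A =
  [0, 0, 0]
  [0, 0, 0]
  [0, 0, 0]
x^3

Expanding det(x·I − A) (e.g. by cofactor expansion or by noting that A is similar to its Jordan form J, which has the same characteristic polynomial as A) gives
  χ_A(x) = x^3
which factors as x^3. The eigenvalues (with algebraic multiplicities) are λ = 0 with multiplicity 3.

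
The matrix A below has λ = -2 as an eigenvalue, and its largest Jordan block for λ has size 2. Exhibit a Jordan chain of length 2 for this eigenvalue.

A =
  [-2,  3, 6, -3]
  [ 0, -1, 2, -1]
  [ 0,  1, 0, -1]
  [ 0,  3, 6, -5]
A Jordan chain for λ = -2 of length 2:
v_1 = (3, 1, 1, 3)ᵀ
v_2 = (0, 1, 0, 0)ᵀ

Let N = A − (-2)·I. We want v_2 with N^2 v_2 = 0 but N^1 v_2 ≠ 0; then v_{j-1} := N · v_j for j = 2, …, 2.

Pick v_2 = (0, 1, 0, 0)ᵀ.
Then v_1 = N · v_2 = (3, 1, 1, 3)ᵀ.

Sanity check: (A − (-2)·I) v_1 = (0, 0, 0, 0)ᵀ = 0. ✓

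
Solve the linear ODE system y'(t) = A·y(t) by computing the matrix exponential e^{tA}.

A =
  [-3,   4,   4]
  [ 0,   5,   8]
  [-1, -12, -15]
e^{tA} =
  [2*t*exp(-5*t) + exp(-5*t), 4*t*exp(-5*t), 4*t*exp(-5*t)]
  [4*t*exp(-5*t) - 2*exp(-3*t) + 2*exp(-5*t), 8*t*exp(-5*t) + exp(-3*t), 8*t*exp(-5*t)]
  [-5*t*exp(-5*t) + 2*exp(-3*t) - 2*exp(-5*t), -10*t*exp(-5*t) - exp(-3*t) + exp(-5*t), -10*t*exp(-5*t) + exp(-5*t)]

Strategy: write A = P · J · P⁻¹ where J is a Jordan canonical form, so e^{tA} = P · e^{tJ} · P⁻¹, and e^{tJ} can be computed block-by-block.

A has Jordan form
J =
  [-5,  1,  0]
  [ 0, -5,  0]
  [ 0,  0, -3]
(up to reordering of blocks).

Per-block formulas:
  For a 2×2 Jordan block J_2(-5): exp(t · J_2(-5)) = e^(-5t)·(I + t·N), where N is the 2×2 nilpotent shift.
  For a 1×1 block at λ = -3: exp(t · [-3]) = [e^(-3t)].

After assembling e^{tJ} and conjugating by P, we get:

e^{tA} =
  [2*t*exp(-5*t) + exp(-5*t), 4*t*exp(-5*t), 4*t*exp(-5*t)]
  [4*t*exp(-5*t) - 2*exp(-3*t) + 2*exp(-5*t), 8*t*exp(-5*t) + exp(-3*t), 8*t*exp(-5*t)]
  [-5*t*exp(-5*t) + 2*exp(-3*t) - 2*exp(-5*t), -10*t*exp(-5*t) - exp(-3*t) + exp(-5*t), -10*t*exp(-5*t) + exp(-5*t)]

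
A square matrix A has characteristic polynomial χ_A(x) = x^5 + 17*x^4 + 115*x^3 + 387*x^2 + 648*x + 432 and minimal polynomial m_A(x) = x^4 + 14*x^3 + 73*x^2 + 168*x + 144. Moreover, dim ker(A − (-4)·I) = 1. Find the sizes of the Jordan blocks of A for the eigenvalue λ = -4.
Block sizes for λ = -4: [2]

Step 1 — from the characteristic polynomial, algebraic multiplicity of λ = -4 is 2. From dim ker(A − (-4)·I) = 1, there are exactly 1 Jordan blocks for λ = -4.
Step 2 — from the minimal polynomial, the factor (x + 4)^2 tells us the largest block for λ = -4 has size 2.
Step 3 — with total size 2, 1 blocks, and largest block 2, the block sizes (in nonincreasing order) are [2].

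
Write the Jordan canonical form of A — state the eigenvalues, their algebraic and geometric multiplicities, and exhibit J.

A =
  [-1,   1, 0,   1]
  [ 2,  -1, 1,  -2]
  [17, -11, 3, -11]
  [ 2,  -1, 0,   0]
J_3(0) ⊕ J_1(1)

The characteristic polynomial is
  det(x·I − A) = x^4 - x^3 = x^3*(x - 1)

Eigenvalues and multiplicities (the geometric multiplicity of λ is n − rank(A − λI), which equals the number of Jordan blocks for λ):
  λ = 0: algebraic multiplicity = 3, geometric multiplicity = 1
  λ = 1: algebraic multiplicity = 1, geometric multiplicity = 1

Determining the block sizes for each eigenvalue:
  λ = 0: one block (gm = 1), so the single block has size am = 3 → block sizes [3]
  λ = 1: one block (gm = 1), so the single block has size am = 1 → block sizes [1]

Assembling the blocks gives a Jordan form
J =
  [0, 1, 0, 0]
  [0, 0, 1, 0]
  [0, 0, 0, 0]
  [0, 0, 0, 1]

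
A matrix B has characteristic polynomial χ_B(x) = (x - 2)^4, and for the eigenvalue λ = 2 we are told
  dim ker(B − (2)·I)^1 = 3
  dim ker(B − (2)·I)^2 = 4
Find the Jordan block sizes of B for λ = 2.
Block sizes for λ = 2: [2, 1, 1]

From the dimensions of kernels of powers, the number of Jordan blocks of size at least j is d_j − d_{j−1} where d_j = dim ker(N^j) (with d_0 = 0). Computing the differences gives [3, 1].
The number of blocks of size exactly k is (#blocks of size ≥ k) − (#blocks of size ≥ k + 1), so the partition is: 2 block(s) of size 1, 1 block(s) of size 2.
In nonincreasing order the block sizes are [2, 1, 1].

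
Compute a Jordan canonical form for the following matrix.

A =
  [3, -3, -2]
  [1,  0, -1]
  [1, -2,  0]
J_3(1)

The characteristic polynomial is
  det(x·I − A) = x^3 - 3*x^2 + 3*x - 1 = (x - 1)^3

Eigenvalues and multiplicities (the geometric multiplicity of λ is n − rank(A − λI), which equals the number of Jordan blocks for λ):
  λ = 1: algebraic multiplicity = 3, geometric multiplicity = 1

Determining the block sizes for each eigenvalue:
  λ = 1: one block (gm = 1), so the single block has size am = 3 → block sizes [3]

Assembling the blocks gives a Jordan form
J =
  [1, 1, 0]
  [0, 1, 1]
  [0, 0, 1]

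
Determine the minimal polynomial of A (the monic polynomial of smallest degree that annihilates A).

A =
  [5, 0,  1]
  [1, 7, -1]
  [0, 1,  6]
x^3 - 18*x^2 + 108*x - 216

The characteristic polynomial is χ_A(x) = (x - 6)^3, so the eigenvalues are known. The minimal polynomial is
  m_A(x) = Π_λ (x − λ)^{k_λ}
where k_λ is the size of the *largest* Jordan block for λ (equivalently, the smallest k with (A − λI)^k v = 0 for every generalised eigenvector v of λ).

  λ = 6: largest Jordan block has size 3, contributing (x − 6)^3

So m_A(x) = (x - 6)^3 = x^3 - 18*x^2 + 108*x - 216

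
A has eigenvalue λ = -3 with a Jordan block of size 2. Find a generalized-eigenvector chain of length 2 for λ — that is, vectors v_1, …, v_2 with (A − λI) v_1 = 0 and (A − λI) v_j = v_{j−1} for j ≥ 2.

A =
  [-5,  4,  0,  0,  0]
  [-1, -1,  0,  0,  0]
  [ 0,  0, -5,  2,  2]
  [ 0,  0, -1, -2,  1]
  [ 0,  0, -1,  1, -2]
A Jordan chain for λ = -3 of length 2:
v_1 = (-2, -1, 0, 0, 0)ᵀ
v_2 = (1, 0, 0, 0, 0)ᵀ

Let N = A − (-3)·I. We want v_2 with N^2 v_2 = 0 but N^1 v_2 ≠ 0; then v_{j-1} := N · v_j for j = 2, …, 2.

Pick v_2 = (1, 0, 0, 0, 0)ᵀ.
Then v_1 = N · v_2 = (-2, -1, 0, 0, 0)ᵀ.

Sanity check: (A − (-3)·I) v_1 = (0, 0, 0, 0, 0)ᵀ = 0. ✓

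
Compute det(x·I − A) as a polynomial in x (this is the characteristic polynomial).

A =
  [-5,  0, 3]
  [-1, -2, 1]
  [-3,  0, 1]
x^3 + 6*x^2 + 12*x + 8

Expanding det(x·I − A) (e.g. by cofactor expansion or by noting that A is similar to its Jordan form J, which has the same characteristic polynomial as A) gives
  χ_A(x) = x^3 + 6*x^2 + 12*x + 8
which factors as (x + 2)^3. The eigenvalues (with algebraic multiplicities) are λ = -2 with multiplicity 3.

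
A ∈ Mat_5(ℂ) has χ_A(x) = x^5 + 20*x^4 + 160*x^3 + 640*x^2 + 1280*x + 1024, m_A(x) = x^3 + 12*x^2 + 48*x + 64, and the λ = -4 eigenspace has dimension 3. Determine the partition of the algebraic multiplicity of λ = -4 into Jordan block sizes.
Block sizes for λ = -4: [3, 1, 1]

Step 1 — from the characteristic polynomial, algebraic multiplicity of λ = -4 is 5. From dim ker(A − (-4)·I) = 3, there are exactly 3 Jordan blocks for λ = -4.
Step 2 — from the minimal polynomial, the factor (x + 4)^3 tells us the largest block for λ = -4 has size 3.
Step 3 — with total size 5, 3 blocks, and largest block 3, the block sizes (in nonincreasing order) are [3, 1, 1].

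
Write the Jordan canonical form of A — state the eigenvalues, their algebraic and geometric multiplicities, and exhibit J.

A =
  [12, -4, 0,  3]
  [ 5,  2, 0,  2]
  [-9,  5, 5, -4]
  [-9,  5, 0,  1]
J_3(5) ⊕ J_1(5)

The characteristic polynomial is
  det(x·I − A) = x^4 - 20*x^3 + 150*x^2 - 500*x + 625 = (x - 5)^4

Eigenvalues and multiplicities (the geometric multiplicity of λ is n − rank(A − λI), which equals the number of Jordan blocks for λ):
  λ = 5: algebraic multiplicity = 4, geometric multiplicity = 2

Determining the block sizes for each eigenvalue:
  λ = 5: with am = 4 and gm = 2, the partition is not yet determined (e.g. several partitions of 4 into 2 parts exist). Let N = A − (5)·I. Computing rank(N^1) = 2, rank(N^2) = 1, rank(N^3) = 0; the number of blocks of size ≥ j is rank(N^{j−1}) − rank(N^j), giving [2, 1, 1]. So we have 1 block(s) of size 3, 1 block(s) of size 1 → block sizes [3, 1]

Assembling the blocks gives a Jordan form
J =
  [5, 1, 0, 0]
  [0, 5, 1, 0]
  [0, 0, 5, 0]
  [0, 0, 0, 5]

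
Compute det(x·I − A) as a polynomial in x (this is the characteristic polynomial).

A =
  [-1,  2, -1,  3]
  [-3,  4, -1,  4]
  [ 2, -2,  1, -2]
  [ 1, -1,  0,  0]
x^4 - 4*x^3 + 6*x^2 - 4*x + 1

Expanding det(x·I − A) (e.g. by cofactor expansion or by noting that A is similar to its Jordan form J, which has the same characteristic polynomial as A) gives
  χ_A(x) = x^4 - 4*x^3 + 6*x^2 - 4*x + 1
which factors as (x - 1)^4. The eigenvalues (with algebraic multiplicities) are λ = 1 with multiplicity 4.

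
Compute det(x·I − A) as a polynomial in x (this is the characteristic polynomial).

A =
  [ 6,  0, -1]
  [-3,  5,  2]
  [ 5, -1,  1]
x^3 - 12*x^2 + 48*x - 64

Expanding det(x·I − A) (e.g. by cofactor expansion or by noting that A is similar to its Jordan form J, which has the same characteristic polynomial as A) gives
  χ_A(x) = x^3 - 12*x^2 + 48*x - 64
which factors as (x - 4)^3. The eigenvalues (with algebraic multiplicities) are λ = 4 with multiplicity 3.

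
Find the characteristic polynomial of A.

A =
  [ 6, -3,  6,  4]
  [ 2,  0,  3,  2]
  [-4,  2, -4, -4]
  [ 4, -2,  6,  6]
x^4 - 8*x^3 + 24*x^2 - 32*x + 16

Expanding det(x·I − A) (e.g. by cofactor expansion or by noting that A is similar to its Jordan form J, which has the same characteristic polynomial as A) gives
  χ_A(x) = x^4 - 8*x^3 + 24*x^2 - 32*x + 16
which factors as (x - 2)^4. The eigenvalues (with algebraic multiplicities) are λ = 2 with multiplicity 4.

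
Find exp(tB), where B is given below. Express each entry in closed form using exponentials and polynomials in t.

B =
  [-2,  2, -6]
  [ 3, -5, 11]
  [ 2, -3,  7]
e^{tB} =
  [-t^2 - 2*t + 1, 2*t^2 + 2*t, -4*t^2 - 6*t]
  [t^2/2 + 3*t, -t^2 - 5*t + 1, 2*t^2 + 11*t]
  [t^2/2 + 2*t, -t^2 - 3*t, 2*t^2 + 7*t + 1]

Strategy: write B = P · J · P⁻¹ where J is a Jordan canonical form, so e^{tB} = P · e^{tJ} · P⁻¹, and e^{tJ} can be computed block-by-block.

B has Jordan form
J =
  [0, 1, 0]
  [0, 0, 1]
  [0, 0, 0]
(up to reordering of blocks).

Per-block formulas:
  For a 3×3 Jordan block J_3(0): exp(t · J_3(0)) = e^(0t)·(I + t·N + (t^2/2)·N^2), where N is the 3×3 nilpotent shift.

After assembling e^{tJ} and conjugating by P, we get:

e^{tB} =
  [-t^2 - 2*t + 1, 2*t^2 + 2*t, -4*t^2 - 6*t]
  [t^2/2 + 3*t, -t^2 - 5*t + 1, 2*t^2 + 11*t]
  [t^2/2 + 2*t, -t^2 - 3*t, 2*t^2 + 7*t + 1]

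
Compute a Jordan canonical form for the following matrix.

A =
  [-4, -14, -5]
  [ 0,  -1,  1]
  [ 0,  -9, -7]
J_3(-4)

The characteristic polynomial is
  det(x·I − A) = x^3 + 12*x^2 + 48*x + 64 = (x + 4)^3

Eigenvalues and multiplicities (the geometric multiplicity of λ is n − rank(A − λI), which equals the number of Jordan blocks for λ):
  λ = -4: algebraic multiplicity = 3, geometric multiplicity = 1

Determining the block sizes for each eigenvalue:
  λ = -4: one block (gm = 1), so the single block has size am = 3 → block sizes [3]

Assembling the blocks gives a Jordan form
J =
  [-4,  1,  0]
  [ 0, -4,  1]
  [ 0,  0, -4]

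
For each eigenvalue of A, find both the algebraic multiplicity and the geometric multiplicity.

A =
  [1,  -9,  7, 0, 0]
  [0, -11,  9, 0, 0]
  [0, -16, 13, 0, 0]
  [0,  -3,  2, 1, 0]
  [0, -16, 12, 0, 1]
λ = 1: alg = 5, geom = 3

Step 1 — factor the characteristic polynomial to read off the algebraic multiplicities:
  χ_A(x) = (x - 1)^5

Step 2 — compute geometric multiplicities via the rank-nullity identity g(λ) = n − rank(A − λI):
  rank(A − (1)·I) = 2, so dim ker(A − (1)·I) = n − 2 = 3

Summary:
  λ = 1: algebraic multiplicity = 5, geometric multiplicity = 3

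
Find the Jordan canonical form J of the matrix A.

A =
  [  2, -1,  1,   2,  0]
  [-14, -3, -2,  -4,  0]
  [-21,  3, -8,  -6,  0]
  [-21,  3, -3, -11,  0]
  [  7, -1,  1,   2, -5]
J_2(-5) ⊕ J_1(-5) ⊕ J_1(-5) ⊕ J_1(-5)

The characteristic polynomial is
  det(x·I − A) = x^5 + 25*x^4 + 250*x^3 + 1250*x^2 + 3125*x + 3125 = (x + 5)^5

Eigenvalues and multiplicities (the geometric multiplicity of λ is n − rank(A − λI), which equals the number of Jordan blocks for λ):
  λ = -5: algebraic multiplicity = 5, geometric multiplicity = 4

Determining the block sizes for each eigenvalue:
  λ = -5: 4 blocks summing to 5 forces exactly one block of size 2 and the rest size 1 → block sizes [2, 1, 1, 1]

Assembling the blocks gives a Jordan form
J =
  [-5,  1,  0,  0,  0]
  [ 0, -5,  0,  0,  0]
  [ 0,  0, -5,  0,  0]
  [ 0,  0,  0, -5,  0]
  [ 0,  0,  0,  0, -5]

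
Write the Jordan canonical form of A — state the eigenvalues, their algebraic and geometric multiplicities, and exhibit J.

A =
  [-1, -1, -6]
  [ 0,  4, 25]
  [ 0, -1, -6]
J_3(-1)

The characteristic polynomial is
  det(x·I − A) = x^3 + 3*x^2 + 3*x + 1 = (x + 1)^3

Eigenvalues and multiplicities (the geometric multiplicity of λ is n − rank(A − λI), which equals the number of Jordan blocks for λ):
  λ = -1: algebraic multiplicity = 3, geometric multiplicity = 1

Determining the block sizes for each eigenvalue:
  λ = -1: one block (gm = 1), so the single block has size am = 3 → block sizes [3]

Assembling the blocks gives a Jordan form
J =
  [-1,  1,  0]
  [ 0, -1,  1]
  [ 0,  0, -1]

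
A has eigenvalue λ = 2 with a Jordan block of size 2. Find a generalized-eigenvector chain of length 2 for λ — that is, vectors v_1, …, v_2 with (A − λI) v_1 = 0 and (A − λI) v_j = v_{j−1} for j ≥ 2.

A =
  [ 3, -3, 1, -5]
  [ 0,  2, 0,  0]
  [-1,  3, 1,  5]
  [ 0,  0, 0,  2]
A Jordan chain for λ = 2 of length 2:
v_1 = (1, 0, -1, 0)ᵀ
v_2 = (1, 0, 0, 0)ᵀ

Let N = A − (2)·I. We want v_2 with N^2 v_2 = 0 but N^1 v_2 ≠ 0; then v_{j-1} := N · v_j for j = 2, …, 2.

Pick v_2 = (1, 0, 0, 0)ᵀ.
Then v_1 = N · v_2 = (1, 0, -1, 0)ᵀ.

Sanity check: (A − (2)·I) v_1 = (0, 0, 0, 0)ᵀ = 0. ✓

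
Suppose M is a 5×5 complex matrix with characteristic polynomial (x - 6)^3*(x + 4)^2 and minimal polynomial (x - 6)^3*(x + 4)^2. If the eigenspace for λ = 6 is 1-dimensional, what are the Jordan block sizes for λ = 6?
Block sizes for λ = 6: [3]

Step 1 — from the characteristic polynomial, algebraic multiplicity of λ = 6 is 3. From dim ker(M − (6)·I) = 1, there are exactly 1 Jordan blocks for λ = 6.
Step 2 — from the minimal polynomial, the factor (x − 6)^3 tells us the largest block for λ = 6 has size 3.
Step 3 — with total size 3, 1 blocks, and largest block 3, the block sizes (in nonincreasing order) are [3].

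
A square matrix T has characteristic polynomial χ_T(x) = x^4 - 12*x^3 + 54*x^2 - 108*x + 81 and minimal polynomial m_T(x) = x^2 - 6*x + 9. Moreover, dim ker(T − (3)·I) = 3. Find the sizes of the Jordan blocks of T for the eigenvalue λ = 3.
Block sizes for λ = 3: [2, 1, 1]

Step 1 — from the characteristic polynomial, algebraic multiplicity of λ = 3 is 4. From dim ker(T − (3)·I) = 3, there are exactly 3 Jordan blocks for λ = 3.
Step 2 — from the minimal polynomial, the factor (x − 3)^2 tells us the largest block for λ = 3 has size 2.
Step 3 — with total size 4, 3 blocks, and largest block 2, the block sizes (in nonincreasing order) are [2, 1, 1].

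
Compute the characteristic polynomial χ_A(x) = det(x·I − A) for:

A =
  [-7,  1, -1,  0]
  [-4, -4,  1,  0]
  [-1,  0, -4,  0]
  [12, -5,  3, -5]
x^4 + 20*x^3 + 150*x^2 + 500*x + 625

Expanding det(x·I − A) (e.g. by cofactor expansion or by noting that A is similar to its Jordan form J, which has the same characteristic polynomial as A) gives
  χ_A(x) = x^4 + 20*x^3 + 150*x^2 + 500*x + 625
which factors as (x + 5)^4. The eigenvalues (with algebraic multiplicities) are λ = -5 with multiplicity 4.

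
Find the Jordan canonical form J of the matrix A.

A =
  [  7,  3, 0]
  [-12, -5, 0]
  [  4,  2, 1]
J_2(1) ⊕ J_1(1)

The characteristic polynomial is
  det(x·I − A) = x^3 - 3*x^2 + 3*x - 1 = (x - 1)^3

Eigenvalues and multiplicities (the geometric multiplicity of λ is n − rank(A − λI), which equals the number of Jordan blocks for λ):
  λ = 1: algebraic multiplicity = 3, geometric multiplicity = 2

Determining the block sizes for each eigenvalue:
  λ = 1: 2 blocks summing to 3 forces exactly one block of size 2 and the rest size 1 → block sizes [2, 1]

Assembling the blocks gives a Jordan form
J =
  [1, 1, 0]
  [0, 1, 0]
  [0, 0, 1]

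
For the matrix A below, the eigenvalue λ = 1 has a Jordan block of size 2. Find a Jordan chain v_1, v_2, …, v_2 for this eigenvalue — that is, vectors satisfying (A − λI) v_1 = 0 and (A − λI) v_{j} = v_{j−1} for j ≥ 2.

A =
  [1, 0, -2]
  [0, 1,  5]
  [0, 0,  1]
A Jordan chain for λ = 1 of length 2:
v_1 = (-2, 5, 0)ᵀ
v_2 = (0, 0, 1)ᵀ

Let N = A − (1)·I. We want v_2 with N^2 v_2 = 0 but N^1 v_2 ≠ 0; then v_{j-1} := N · v_j for j = 2, …, 2.

Pick v_2 = (0, 0, 1)ᵀ.
Then v_1 = N · v_2 = (-2, 5, 0)ᵀ.

Sanity check: (A − (1)·I) v_1 = (0, 0, 0)ᵀ = 0. ✓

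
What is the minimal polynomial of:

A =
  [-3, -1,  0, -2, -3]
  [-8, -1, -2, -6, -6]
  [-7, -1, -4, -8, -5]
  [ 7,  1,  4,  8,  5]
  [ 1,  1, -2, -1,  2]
x^3 - x^2

The characteristic polynomial is χ_A(x) = x^3*(x - 1)^2, so the eigenvalues are known. The minimal polynomial is
  m_A(x) = Π_λ (x − λ)^{k_λ}
where k_λ is the size of the *largest* Jordan block for λ (equivalently, the smallest k with (A − λI)^k v = 0 for every generalised eigenvector v of λ).

  λ = 0: largest Jordan block has size 2, contributing (x − 0)^2
  λ = 1: largest Jordan block has size 1, contributing (x − 1)

So m_A(x) = x^2*(x - 1) = x^3 - x^2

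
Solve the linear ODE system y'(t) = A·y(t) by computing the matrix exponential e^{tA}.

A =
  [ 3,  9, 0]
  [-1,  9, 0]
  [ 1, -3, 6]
e^{tA} =
  [-3*t*exp(6*t) + exp(6*t), 9*t*exp(6*t), 0]
  [-t*exp(6*t), 3*t*exp(6*t) + exp(6*t), 0]
  [t*exp(6*t), -3*t*exp(6*t), exp(6*t)]

Strategy: write A = P · J · P⁻¹ where J is a Jordan canonical form, so e^{tA} = P · e^{tJ} · P⁻¹, and e^{tJ} can be computed block-by-block.

A has Jordan form
J =
  [6, 1, 0]
  [0, 6, 0]
  [0, 0, 6]
(up to reordering of blocks).

Per-block formulas:
  For a 2×2 Jordan block J_2(6): exp(t · J_2(6)) = e^(6t)·(I + t·N), where N is the 2×2 nilpotent shift.
  For a 1×1 block at λ = 6: exp(t · [6]) = [e^(6t)].

After assembling e^{tJ} and conjugating by P, we get:

e^{tA} =
  [-3*t*exp(6*t) + exp(6*t), 9*t*exp(6*t), 0]
  [-t*exp(6*t), 3*t*exp(6*t) + exp(6*t), 0]
  [t*exp(6*t), -3*t*exp(6*t), exp(6*t)]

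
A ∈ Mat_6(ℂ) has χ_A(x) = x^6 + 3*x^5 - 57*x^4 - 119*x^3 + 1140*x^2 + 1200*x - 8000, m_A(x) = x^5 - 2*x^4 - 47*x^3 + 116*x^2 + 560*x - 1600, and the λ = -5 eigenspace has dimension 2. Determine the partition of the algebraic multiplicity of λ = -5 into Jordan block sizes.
Block sizes for λ = -5: [2, 1]

Step 1 — from the characteristic polynomial, algebraic multiplicity of λ = -5 is 3. From dim ker(A − (-5)·I) = 2, there are exactly 2 Jordan blocks for λ = -5.
Step 2 — from the minimal polynomial, the factor (x + 5)^2 tells us the largest block for λ = -5 has size 2.
Step 3 — with total size 3, 2 blocks, and largest block 2, the block sizes (in nonincreasing order) are [2, 1].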